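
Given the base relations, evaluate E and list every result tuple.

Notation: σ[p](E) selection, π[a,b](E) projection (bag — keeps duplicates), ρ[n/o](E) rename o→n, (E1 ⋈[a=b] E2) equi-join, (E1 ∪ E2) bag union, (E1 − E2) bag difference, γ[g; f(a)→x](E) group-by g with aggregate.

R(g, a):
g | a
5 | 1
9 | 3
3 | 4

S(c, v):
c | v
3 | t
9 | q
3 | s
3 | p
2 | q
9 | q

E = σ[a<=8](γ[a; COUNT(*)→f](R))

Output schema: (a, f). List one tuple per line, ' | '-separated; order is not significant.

Stepwise |·|:
  R → 3
  γ[a; COUNT(*)→f](R) → 3
  σ[a<=8](γ[a; COUNT(*)→f](R)) → 3

== RESULT ==
a | f
1 | 1
3 | 1
4 | 1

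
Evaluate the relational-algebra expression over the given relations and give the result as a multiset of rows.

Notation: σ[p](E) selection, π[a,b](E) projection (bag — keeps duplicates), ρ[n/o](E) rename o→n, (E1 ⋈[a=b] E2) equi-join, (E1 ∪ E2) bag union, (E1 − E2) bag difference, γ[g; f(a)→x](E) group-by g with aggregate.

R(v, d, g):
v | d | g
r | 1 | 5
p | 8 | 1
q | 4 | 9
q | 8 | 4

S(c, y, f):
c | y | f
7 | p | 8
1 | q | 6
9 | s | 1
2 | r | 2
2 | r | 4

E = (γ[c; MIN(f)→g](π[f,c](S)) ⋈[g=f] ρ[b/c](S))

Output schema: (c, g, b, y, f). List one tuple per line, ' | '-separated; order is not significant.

Stepwise |·|:
  S → 5
  π[f,c](S) → 5
  γ[c; MIN(f)→g](π[f,c](S)) → 4
  S → 5
  ρ[b/c](S) → 5
  (γ[c; MIN(f)→g](π[f,c](S)) ⋈[g=f] ρ[b/c](S)) → 4

== RESULT ==
c | g | b | y | f
1 | 6 | 1 | q | 6
2 | 2 | 2 | r | 2
7 | 8 | 7 | p | 8
9 | 1 | 9 | s | 1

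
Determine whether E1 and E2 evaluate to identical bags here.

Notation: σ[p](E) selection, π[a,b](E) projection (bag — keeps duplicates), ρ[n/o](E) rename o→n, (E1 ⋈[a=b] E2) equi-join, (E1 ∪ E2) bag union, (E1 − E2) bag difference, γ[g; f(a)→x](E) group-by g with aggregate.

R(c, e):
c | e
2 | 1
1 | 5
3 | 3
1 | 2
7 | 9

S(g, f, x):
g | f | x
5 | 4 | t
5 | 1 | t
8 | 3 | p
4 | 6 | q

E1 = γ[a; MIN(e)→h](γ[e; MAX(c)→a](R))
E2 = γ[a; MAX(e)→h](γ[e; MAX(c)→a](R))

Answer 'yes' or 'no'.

E1 per-node cardinality:
  R → 5
  γ[e; MAX(c)→a](R) → 5
  γ[a; MIN(e)→h](γ[e; MAX(c)→a](R)) → 4
E2 per-node cardinality:
  R → 5
  γ[e; MAX(c)→a](R) → 5
  γ[a; MAX(e)→h](γ[e; MAX(c)→a](R)) → 4

E1 result:
a | h
1 | 2
2 | 1
3 | 3
7 | 9
E2 result:
a | h
1 | 5
2 | 1
3 | 3
7 | 9
Witness: (1, 2) appears 1× in E1 but 0× in E2.

no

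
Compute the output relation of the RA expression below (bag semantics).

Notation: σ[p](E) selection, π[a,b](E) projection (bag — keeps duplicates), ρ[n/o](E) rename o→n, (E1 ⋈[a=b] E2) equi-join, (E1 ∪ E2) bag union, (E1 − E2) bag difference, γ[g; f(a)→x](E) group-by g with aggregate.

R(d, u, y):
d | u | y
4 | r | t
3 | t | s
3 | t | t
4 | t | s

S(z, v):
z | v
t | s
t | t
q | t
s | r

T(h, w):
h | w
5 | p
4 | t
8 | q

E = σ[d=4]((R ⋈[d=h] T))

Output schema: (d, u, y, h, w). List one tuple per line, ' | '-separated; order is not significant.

Subexpression sizes:
  R → 4
  T → 3
  (R ⋈[d=h] T) → 2
  σ[d=4]((R ⋈[d=h] T)) → 2

== RESULT ==
d | u | y | h | w
4 | r | t | 4 | t
4 | t | s | 4 | t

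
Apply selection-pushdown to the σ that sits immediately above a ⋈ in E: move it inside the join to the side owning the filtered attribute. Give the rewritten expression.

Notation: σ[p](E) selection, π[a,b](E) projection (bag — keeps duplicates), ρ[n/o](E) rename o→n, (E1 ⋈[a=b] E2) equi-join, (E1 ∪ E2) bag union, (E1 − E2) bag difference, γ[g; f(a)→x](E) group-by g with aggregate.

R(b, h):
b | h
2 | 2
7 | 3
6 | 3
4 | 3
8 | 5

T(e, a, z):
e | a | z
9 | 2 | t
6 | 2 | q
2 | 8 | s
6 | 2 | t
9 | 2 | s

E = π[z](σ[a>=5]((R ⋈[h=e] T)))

σ filters on a, owned by the right side.
E' = π[z]((R ⋈[h=e] σ[a>=5](T)))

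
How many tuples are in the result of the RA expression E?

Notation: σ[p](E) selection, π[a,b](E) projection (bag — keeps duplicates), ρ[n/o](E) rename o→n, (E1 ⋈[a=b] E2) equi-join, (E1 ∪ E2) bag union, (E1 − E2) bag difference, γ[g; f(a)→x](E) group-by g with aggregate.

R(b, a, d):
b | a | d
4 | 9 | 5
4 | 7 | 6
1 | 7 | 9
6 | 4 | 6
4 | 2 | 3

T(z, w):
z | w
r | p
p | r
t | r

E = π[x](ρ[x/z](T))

Row counts bottom-up:
  T → 3
  ρ[x/z](T) → 3
  π[x](ρ[x/z](T)) → 3

|E| = 3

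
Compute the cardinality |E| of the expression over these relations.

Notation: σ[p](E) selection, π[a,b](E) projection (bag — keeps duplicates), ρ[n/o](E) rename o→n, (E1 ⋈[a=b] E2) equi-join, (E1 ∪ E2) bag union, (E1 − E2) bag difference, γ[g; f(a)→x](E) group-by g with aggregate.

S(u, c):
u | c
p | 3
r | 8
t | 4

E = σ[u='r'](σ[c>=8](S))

Per-node cardinality:
  S → 3
  σ[c>=8](S) → 1
  σ[u='r'](σ[c>=8](S)) → 1

|E| = 1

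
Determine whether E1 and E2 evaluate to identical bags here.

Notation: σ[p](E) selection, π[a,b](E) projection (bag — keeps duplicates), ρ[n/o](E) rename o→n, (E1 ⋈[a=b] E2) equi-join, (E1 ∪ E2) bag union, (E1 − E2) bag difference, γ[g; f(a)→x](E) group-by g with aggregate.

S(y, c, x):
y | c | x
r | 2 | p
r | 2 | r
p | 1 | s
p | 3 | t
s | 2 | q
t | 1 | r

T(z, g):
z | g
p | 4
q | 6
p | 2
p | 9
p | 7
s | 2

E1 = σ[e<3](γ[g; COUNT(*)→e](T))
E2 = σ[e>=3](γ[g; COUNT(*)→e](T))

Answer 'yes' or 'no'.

E1 stepwise |·|:
  T → 6
  γ[g; COUNT(*)→e](T) → 5
  σ[e<3](γ[g; COUNT(*)→e](T)) → 5
E2 stepwise |·|:
  T → 6
  γ[g; COUNT(*)→e](T) → 5
  σ[e>=3](γ[g; COUNT(*)→e](T)) → 0

E1 result:
g | e
2 | 2
4 | 1
6 | 1
7 | 1
9 | 1
E2 result:
g | e
(0 rows)
Witness: (7, 1) appears 1× in E1 but 0× in E2.

no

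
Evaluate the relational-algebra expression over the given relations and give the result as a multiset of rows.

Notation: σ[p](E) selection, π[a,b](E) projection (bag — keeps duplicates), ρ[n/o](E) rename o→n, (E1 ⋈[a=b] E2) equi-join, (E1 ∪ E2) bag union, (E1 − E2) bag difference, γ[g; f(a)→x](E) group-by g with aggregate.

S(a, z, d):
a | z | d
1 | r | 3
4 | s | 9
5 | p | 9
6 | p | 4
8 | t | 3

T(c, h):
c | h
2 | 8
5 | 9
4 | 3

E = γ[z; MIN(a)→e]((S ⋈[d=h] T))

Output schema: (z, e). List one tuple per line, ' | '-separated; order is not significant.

Subexpression sizes:
  S → 5
  T → 3
  (S ⋈[d=h] T) → 4
  γ[z; MIN(a)→e]((S ⋈[d=h] T)) → 4

== RESULT ==
z | e
p | 5
r | 1
s | 4
t | 8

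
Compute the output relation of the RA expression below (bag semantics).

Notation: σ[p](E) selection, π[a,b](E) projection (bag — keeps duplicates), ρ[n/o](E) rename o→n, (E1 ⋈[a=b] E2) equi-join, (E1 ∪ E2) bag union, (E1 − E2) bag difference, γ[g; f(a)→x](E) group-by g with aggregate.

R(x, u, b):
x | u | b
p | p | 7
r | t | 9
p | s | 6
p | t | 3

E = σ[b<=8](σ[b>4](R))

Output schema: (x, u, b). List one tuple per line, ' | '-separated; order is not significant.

Subexpression sizes:
  R → 4
  σ[b>4](R) → 3
  σ[b<=8](σ[b>4](R)) → 2

== RESULT ==
x | u | b
p | p | 7
p | s | 6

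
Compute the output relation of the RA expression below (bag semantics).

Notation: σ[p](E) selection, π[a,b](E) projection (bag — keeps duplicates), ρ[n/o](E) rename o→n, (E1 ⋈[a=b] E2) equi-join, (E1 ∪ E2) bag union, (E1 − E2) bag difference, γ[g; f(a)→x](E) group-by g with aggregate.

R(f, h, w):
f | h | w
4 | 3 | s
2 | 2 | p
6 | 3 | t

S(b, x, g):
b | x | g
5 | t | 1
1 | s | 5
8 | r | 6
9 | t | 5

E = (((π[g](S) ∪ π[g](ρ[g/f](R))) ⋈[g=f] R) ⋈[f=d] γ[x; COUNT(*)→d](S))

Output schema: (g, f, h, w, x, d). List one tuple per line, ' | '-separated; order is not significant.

Per-node cardinality:
  S → 4
  π[g](S) → 4
  R → 3
  ρ[g/f](R) → 3
  π[g](ρ[g/f](R)) → 3
  (π[g](S) ∪ π[g](ρ[g/f](R))) → 7
  R → 3
  ((π[g](S) ∪ π[g](ρ[g/f](R))) ⋈[g=f] R) → 4
  S → 4
  γ[x; COUNT(*)→d](S) → 3
  (((π[g](S) ∪ π[g](ρ[g/f](R))) ⋈[g=f] R) ⋈[f=d] γ[x; COUNT(*)→d](S)) → 1

== RESULT ==
g | f | h | w | x | d
2 | 2 | 2 | p | t | 2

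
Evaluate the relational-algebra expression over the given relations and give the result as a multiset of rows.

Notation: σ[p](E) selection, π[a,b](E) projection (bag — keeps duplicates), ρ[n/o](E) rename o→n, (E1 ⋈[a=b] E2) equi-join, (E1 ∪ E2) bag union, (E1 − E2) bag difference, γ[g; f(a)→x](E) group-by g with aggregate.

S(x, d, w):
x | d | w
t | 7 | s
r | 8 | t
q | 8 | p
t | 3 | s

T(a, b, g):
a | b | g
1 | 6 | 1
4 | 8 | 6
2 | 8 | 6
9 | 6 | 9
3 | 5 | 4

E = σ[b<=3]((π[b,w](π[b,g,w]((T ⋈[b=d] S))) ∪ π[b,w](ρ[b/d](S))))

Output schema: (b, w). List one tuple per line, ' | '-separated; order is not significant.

Stepwise |·|:
  T → 5
  S → 4
  (T ⋈[b=d] S) → 4
  π[b,g,w]((T ⋈[b=d] S)) → 4
  π[b,w](π[b,g,w]((T ⋈[b=d] S))) → 4
  S → 4
  ρ[b/d](S) → 4
  π[b,w](ρ[b/d](S)) → 4
  (π[b,w](π[b,g,w]((T ⋈[b=d] S))) ∪ π[b,w](ρ[b/d](S))) → 8
  σ[b<=3]((π[b,w](π[b,g,w]((T ⋈[b=d] S))) ∪ π[b,w](ρ[b/d](S)))) → 1

== RESULT ==
b | w
3 | s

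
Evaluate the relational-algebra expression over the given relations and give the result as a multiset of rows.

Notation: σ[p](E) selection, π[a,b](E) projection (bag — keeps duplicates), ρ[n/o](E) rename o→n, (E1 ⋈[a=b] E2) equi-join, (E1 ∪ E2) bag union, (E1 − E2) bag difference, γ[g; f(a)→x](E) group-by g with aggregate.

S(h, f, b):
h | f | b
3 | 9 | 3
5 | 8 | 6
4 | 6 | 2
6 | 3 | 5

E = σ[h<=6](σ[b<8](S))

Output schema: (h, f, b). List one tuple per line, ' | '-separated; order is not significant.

Per-node cardinality:
  S → 4
  σ[b<8](S) → 4
  σ[h<=6](σ[b<8](S)) → 4

== RESULT ==
h | f | b
3 | 9 | 3
4 | 6 | 2
5 | 8 | 6
6 | 3 | 5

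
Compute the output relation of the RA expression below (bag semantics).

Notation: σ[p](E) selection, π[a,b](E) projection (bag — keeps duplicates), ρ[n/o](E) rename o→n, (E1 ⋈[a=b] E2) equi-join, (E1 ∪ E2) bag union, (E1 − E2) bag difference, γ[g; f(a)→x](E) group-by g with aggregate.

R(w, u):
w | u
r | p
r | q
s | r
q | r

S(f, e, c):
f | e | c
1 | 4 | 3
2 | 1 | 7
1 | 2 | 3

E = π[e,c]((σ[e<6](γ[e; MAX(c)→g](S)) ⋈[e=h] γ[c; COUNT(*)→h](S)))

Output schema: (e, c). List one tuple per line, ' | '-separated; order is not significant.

Row counts bottom-up:
  S → 3
  γ[e; MAX(c)→g](S) → 3
  σ[e<6](γ[e; MAX(c)→g](S)) → 3
  S → 3
  γ[c; COUNT(*)→h](S) → 2
  (σ[e<6](γ[e; MAX(c)→g](S)) ⋈[e=h] γ[c; COUNT(*)→h](S)) → 2
  π[e,c]((σ[e<6](γ[e; MAX(c)→g](S)) ⋈[e=h] γ[c; COUNT(*)→h](S))) → 2

== RESULT ==
e | c
1 | 7
2 | 3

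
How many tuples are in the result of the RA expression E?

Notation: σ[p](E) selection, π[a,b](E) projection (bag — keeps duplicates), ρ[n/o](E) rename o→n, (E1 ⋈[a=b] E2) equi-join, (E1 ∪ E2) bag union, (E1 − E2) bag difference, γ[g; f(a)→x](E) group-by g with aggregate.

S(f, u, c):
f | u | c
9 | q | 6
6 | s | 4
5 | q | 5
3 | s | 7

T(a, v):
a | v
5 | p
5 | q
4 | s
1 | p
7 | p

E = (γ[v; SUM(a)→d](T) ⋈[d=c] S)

Per-node cardinality:
  T → 5
  γ[v; SUM(a)→d](T) → 3
  S → 4
  (γ[v; SUM(a)→d](T) ⋈[d=c] S) → 2

|E| = 2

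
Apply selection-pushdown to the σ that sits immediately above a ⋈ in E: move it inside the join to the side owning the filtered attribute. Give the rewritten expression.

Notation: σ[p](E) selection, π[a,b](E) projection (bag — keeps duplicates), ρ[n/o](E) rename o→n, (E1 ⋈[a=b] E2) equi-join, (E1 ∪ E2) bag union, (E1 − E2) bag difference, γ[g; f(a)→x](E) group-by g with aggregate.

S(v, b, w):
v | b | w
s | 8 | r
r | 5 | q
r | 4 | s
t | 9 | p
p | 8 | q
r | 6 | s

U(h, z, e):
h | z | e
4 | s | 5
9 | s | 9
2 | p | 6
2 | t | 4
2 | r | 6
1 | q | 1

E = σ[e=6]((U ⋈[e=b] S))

σ filters on e, owned by the left side.
E' = (σ[e=6](U) ⋈[e=b] S)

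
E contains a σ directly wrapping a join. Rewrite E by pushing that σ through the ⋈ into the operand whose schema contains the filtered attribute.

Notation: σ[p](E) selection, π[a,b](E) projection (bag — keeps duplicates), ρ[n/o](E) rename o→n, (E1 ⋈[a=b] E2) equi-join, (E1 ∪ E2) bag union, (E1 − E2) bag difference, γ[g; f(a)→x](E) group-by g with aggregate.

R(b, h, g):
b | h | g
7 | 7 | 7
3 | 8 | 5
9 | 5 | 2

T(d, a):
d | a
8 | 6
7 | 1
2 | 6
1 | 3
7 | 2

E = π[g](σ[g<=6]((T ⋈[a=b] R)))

σ filters on g, owned by the right side.
E' = π[g]((T ⋈[a=b] σ[g<=6](R)))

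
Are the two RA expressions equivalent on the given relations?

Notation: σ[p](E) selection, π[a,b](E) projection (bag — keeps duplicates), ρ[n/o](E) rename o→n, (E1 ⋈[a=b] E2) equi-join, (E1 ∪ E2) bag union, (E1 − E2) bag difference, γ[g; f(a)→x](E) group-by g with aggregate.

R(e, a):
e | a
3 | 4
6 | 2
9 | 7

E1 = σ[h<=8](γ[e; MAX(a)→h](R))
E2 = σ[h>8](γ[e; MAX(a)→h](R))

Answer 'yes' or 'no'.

E1 per-node cardinality:
  R → 3
  γ[e; MAX(a)→h](R) → 3
  σ[h<=8](γ[e; MAX(a)→h](R)) → 3
E2 per-node cardinality:
  R → 3
  γ[e; MAX(a)→h](R) → 3
  σ[h>8](γ[e; MAX(a)→h](R)) → 0

E1 result:
e | h
3 | 4
6 | 2
9 | 7
E2 result:
e | h
(0 rows)
Witness: (6, 2) appears 1× in E1 but 0× in E2.

no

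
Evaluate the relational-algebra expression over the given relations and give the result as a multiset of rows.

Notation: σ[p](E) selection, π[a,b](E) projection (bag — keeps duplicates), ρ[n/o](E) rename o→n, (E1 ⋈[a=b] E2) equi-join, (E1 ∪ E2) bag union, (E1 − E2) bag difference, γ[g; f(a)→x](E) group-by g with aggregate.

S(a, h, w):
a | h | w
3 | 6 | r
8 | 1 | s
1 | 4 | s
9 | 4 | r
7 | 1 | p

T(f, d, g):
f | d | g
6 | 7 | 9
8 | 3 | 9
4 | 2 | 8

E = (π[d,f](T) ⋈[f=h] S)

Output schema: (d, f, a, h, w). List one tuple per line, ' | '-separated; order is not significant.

Row counts bottom-up:
  T → 3
  π[d,f](T) → 3
  S → 5
  (π[d,f](T) ⋈[f=h] S) → 3

== RESULT ==
d | f | a | h | w
2 | 4 | 1 | 4 | s
2 | 4 | 9 | 4 | r
7 | 6 | 3 | 6 | r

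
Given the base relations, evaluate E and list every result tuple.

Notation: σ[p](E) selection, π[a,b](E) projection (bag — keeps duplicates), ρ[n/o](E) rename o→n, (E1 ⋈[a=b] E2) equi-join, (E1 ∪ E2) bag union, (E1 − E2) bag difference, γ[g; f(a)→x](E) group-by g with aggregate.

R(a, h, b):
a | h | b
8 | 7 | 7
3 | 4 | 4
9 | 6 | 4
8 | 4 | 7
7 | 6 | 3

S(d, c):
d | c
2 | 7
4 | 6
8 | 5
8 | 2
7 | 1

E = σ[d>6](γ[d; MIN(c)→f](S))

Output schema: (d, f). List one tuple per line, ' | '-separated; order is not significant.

Per-node cardinality:
  S → 5
  γ[d; MIN(c)→f](S) → 4
  σ[d>6](γ[d; MIN(c)→f](S)) → 2

== RESULT ==
d | f
7 | 1
8 | 2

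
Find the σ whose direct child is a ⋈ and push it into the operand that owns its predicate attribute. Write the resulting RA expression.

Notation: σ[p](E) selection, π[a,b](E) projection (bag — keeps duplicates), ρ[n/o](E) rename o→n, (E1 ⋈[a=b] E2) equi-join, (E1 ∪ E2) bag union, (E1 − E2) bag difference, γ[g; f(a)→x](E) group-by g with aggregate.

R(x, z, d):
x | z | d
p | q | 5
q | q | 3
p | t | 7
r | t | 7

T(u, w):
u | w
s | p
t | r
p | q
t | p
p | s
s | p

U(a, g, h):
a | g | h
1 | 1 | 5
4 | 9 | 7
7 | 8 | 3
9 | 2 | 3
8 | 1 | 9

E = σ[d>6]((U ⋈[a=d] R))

σ filters on d, owned by the right side.
E' = (U ⋈[a=d] σ[d>6](R))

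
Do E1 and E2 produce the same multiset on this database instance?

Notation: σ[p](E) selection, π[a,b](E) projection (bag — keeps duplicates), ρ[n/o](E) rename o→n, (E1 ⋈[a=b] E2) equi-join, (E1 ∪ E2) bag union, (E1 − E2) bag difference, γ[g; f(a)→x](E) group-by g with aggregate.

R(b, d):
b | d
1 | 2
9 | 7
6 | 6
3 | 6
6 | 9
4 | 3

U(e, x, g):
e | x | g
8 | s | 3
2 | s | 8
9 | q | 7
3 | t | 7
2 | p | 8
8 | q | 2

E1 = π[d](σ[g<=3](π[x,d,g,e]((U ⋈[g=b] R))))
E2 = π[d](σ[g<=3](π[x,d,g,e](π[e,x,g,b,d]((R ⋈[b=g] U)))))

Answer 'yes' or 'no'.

E1 subexpression sizes:
  U → 6
  R → 6
  (U ⋈[g=b] R) → 1
  π[x,d,g,e]((U ⋈[g=b] R)) → 1
  σ[g<=3](π[x,d,g,e]((U ⋈[g=b] R))) → 1
  π[d](σ[g<=3](π[x,d,g,e]((U ⋈[g=b] R)))) → 1
E2 subexpression sizes:
  R → 6
  U → 6
  (R ⋈[b=g] U) → 1
  π[e,x,g,b,d]((R ⋈[b=g] U)) → 1
  π[x,d,g,e](π[e,x,g,b,d]((R ⋈[b=g] U))) → 1
  σ[g<=3](π[x,d,g,e](π[e,x,g,b,d]((R ⋈[b=g] U)))) → 1
  π[d](σ[g<=3](π[x,d,g,e](π[e,x,g,b,d]((R ⋈[b=g] U))))) → 1

E1 and E2 produce the same multiset:
d
6

yes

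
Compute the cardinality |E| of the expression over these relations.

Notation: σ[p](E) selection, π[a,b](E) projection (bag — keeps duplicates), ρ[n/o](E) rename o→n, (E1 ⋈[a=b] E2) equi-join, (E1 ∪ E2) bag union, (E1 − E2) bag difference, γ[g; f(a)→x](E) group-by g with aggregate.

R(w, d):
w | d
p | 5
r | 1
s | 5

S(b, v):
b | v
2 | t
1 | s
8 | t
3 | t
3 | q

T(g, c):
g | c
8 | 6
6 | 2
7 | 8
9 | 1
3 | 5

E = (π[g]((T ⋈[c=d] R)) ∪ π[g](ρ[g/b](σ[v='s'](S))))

Row counts bottom-up:
  T → 5
  R → 3
  (T ⋈[c=d] R) → 3
  π[g]((T ⋈[c=d] R)) → 3
  S → 5
  σ[v='s'](S) → 1
  ρ[g/b](σ[v='s'](S)) → 1
  π[g](ρ[g/b](σ[v='s'](S))) → 1
  (π[g]((T ⋈[c=d] R)) ∪ π[g](ρ[g/b](σ[v='s'](S)))) → 4

|E| = 4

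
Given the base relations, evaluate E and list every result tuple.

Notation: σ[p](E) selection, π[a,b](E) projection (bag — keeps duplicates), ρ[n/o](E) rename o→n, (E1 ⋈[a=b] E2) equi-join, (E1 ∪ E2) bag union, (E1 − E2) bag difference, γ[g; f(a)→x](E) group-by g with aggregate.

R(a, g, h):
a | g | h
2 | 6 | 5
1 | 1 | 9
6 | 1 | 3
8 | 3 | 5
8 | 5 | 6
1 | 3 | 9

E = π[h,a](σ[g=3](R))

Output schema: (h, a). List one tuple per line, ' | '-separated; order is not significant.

Stepwise |·|:
  R → 6
  σ[g=3](R) → 2
  π[h,a](σ[g=3](R)) → 2

== RESULT ==
h | a
5 | 8
9 | 1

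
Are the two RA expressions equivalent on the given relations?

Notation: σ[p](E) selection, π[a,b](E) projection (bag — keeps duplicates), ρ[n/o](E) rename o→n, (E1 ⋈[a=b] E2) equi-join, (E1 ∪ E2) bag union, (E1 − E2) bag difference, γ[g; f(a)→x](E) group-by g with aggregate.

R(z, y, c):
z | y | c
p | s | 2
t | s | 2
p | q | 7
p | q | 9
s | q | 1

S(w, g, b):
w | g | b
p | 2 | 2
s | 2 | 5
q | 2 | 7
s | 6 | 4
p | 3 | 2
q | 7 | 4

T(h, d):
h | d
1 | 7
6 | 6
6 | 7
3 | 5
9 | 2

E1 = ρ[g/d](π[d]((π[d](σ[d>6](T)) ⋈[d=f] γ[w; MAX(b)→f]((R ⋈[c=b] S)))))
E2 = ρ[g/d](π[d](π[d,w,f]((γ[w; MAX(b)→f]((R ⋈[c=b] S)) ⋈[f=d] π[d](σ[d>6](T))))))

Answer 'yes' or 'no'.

E1 row counts bottom-up:
  T → 5
  σ[d>6](T) → 2
  π[d](σ[d>6](T)) → 2
  R → 5
  S → 6
  (R ⋈[c=b] S) → 5
  γ[w; MAX(b)→f]((R ⋈[c=b] S)) → 2
  (π[d](σ[d>6](T)) ⋈[d=f] γ[w; MAX(b)→f]((R ⋈[c=b] S))) → 2
  π[d]((π[d](σ[d>6](T)) ⋈[d=f] γ[w; MAX(b)→f]((R ⋈[c=b] S)))) → 2
  ρ[g/d](π[d]((π[d](σ[d>6](T)) ⋈[d=f] γ[w; MAX(b)→f]((R ⋈[c=b] S))))) → 2
E2 row counts bottom-up:
  R → 5
  S → 6
  (R ⋈[c=b] S) → 5
  γ[w; MAX(b)→f]((R ⋈[c=b] S)) → 2
  T → 5
  σ[d>6](T) → 2
  π[d](σ[d>6](T)) → 2
  (γ[w; MAX(b)→f]((R ⋈[c=b] S)) ⋈[f=d] π[d](σ[d>6](T))) → 2
  π[d,w,f]((γ[w; MAX(b)→f]((R ⋈[c=b] S)) ⋈[f=d] π[d](σ[d>6](T)))) → 2
  π[d](π[d,w,f]((γ[w; MAX(b)→f]((R ⋈[c=b] S)) ⋈[f=d] π[d](σ[d>6](T))))) → 2
  ρ[g/d](π[d](π[d,w,f]((γ[w; MAX(b)→f]((R ⋈[c=b] S)) ⋈[f=d] π[d](σ[d>6](T)))))) → 2

E1 and E2 produce the same multiset:
g
7
7

yes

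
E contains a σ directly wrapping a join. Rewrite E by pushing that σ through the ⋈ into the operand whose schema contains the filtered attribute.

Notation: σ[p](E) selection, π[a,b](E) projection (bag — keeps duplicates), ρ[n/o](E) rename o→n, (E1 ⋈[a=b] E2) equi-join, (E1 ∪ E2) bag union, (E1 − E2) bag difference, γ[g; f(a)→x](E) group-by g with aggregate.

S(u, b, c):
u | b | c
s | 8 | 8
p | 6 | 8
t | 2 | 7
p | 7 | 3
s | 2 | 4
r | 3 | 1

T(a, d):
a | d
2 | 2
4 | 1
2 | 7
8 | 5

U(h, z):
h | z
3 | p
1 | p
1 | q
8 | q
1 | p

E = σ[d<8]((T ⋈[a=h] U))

σ filters on d, owned by the left side.
E' = (σ[d<8](T) ⋈[a=h] U)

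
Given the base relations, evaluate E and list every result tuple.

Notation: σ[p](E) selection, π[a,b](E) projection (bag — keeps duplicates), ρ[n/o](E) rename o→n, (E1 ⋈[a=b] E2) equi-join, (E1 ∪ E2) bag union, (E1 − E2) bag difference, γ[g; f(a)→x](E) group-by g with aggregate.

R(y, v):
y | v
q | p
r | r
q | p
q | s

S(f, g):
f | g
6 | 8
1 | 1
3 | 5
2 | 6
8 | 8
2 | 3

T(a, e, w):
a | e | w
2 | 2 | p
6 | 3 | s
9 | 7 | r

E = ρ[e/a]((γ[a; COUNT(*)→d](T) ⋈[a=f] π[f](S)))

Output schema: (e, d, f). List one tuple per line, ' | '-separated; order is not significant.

Subexpression sizes:
  T → 3
  γ[a; COUNT(*)→d](T) → 3
  S → 6
  π[f](S) → 6
  (γ[a; COUNT(*)→d](T) ⋈[a=f] π[f](S)) → 3
  ρ[e/a]((γ[a; COUNT(*)→d](T) ⋈[a=f] π[f](S))) → 3

== RESULT ==
e | d | f
2 | 1 | 2
2 | 1 | 2
6 | 1 | 6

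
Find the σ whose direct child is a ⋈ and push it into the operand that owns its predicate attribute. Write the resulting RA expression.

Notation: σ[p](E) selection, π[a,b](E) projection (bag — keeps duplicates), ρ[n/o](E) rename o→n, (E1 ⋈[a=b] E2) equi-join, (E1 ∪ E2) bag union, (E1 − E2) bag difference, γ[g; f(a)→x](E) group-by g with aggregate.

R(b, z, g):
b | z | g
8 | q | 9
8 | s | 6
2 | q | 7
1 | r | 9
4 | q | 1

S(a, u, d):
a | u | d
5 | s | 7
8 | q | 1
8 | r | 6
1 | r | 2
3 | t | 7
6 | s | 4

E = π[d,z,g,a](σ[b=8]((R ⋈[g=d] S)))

σ filters on b, owned by the left side.
E' = π[d,z,g,a]((σ[b=8](R) ⋈[g=d] S))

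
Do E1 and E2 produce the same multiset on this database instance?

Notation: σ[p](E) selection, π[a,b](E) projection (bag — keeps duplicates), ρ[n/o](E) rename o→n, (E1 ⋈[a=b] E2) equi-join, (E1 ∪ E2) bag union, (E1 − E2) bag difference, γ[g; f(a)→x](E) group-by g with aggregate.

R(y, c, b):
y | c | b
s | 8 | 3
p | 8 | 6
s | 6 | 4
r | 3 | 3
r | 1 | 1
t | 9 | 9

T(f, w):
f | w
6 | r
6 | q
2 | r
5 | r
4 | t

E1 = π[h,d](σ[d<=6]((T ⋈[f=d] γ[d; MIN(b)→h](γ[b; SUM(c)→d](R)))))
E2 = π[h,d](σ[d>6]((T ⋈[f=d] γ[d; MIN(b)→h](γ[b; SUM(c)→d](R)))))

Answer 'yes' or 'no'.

E1 row counts bottom-up:
  T → 5
  R → 6
  γ[b; SUM(c)→d](R) → 5
  γ[d; MIN(b)→h](γ[b; SUM(c)→d](R)) → 5
  (T ⋈[f=d] γ[d; MIN(b)→h](γ[b; SUM(c)→d](R))) → 2
  σ[d<=6]((T ⋈[f=d] γ[d; MIN(b)→h](γ[b; SUM(c)→d](R)))) → 2
  π[h,d](σ[d<=6]((T ⋈[f=d] γ[d; MIN(b)→h](γ[b; SUM(c)→d](R))))) → 2
E2 row counts bottom-up:
  T → 5
  R → 6
  γ[b; SUM(c)→d](R) → 5
  γ[d; MIN(b)→h](γ[b; SUM(c)→d](R)) → 5
  (T ⋈[f=d] γ[d; MIN(b)→h](γ[b; SUM(c)→d](R))) → 2
  σ[d>6]((T ⋈[f=d] γ[d; MIN(b)→h](γ[b; SUM(c)→d](R)))) → 0
  π[h,d](σ[d>6]((T ⋈[f=d] γ[d; MIN(b)→h](γ[b; SUM(c)→d](R))))) → 0

E1 result:
h | d
4 | 6
4 | 6
E2 result:
h | d
(0 rows)
Witness: (4, 6) appears 2× in E1 but 0× in E2.

no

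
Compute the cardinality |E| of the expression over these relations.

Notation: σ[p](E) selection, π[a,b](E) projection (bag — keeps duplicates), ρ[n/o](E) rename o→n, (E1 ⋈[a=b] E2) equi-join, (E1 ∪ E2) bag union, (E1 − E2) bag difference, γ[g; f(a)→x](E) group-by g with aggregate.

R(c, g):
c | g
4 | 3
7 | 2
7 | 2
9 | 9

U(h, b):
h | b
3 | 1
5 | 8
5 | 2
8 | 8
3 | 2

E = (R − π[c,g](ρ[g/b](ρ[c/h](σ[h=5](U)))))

Per-node cardinality:
  R → 4
  U → 5
  σ[h=5](U) → 2
  ρ[c/h](σ[h=5](U)) → 2
  ρ[g/b](ρ[c/h](σ[h=5](U))) → 2
  π[c,g](ρ[g/b](ρ[c/h](σ[h=5](U)))) → 2
  (R − π[c,g](ρ[g/b](ρ[c/h](σ[h=5](U))))) → 4

|E| = 4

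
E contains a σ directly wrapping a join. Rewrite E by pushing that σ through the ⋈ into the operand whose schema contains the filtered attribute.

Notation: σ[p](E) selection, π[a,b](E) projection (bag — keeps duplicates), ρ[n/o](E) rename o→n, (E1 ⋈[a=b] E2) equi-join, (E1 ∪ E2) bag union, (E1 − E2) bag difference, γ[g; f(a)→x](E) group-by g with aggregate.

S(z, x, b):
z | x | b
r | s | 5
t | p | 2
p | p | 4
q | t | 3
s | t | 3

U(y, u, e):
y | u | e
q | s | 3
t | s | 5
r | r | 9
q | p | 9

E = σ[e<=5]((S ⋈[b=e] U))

σ filters on e, owned by the right side.
E' = (S ⋈[b=e] σ[e<=5](U))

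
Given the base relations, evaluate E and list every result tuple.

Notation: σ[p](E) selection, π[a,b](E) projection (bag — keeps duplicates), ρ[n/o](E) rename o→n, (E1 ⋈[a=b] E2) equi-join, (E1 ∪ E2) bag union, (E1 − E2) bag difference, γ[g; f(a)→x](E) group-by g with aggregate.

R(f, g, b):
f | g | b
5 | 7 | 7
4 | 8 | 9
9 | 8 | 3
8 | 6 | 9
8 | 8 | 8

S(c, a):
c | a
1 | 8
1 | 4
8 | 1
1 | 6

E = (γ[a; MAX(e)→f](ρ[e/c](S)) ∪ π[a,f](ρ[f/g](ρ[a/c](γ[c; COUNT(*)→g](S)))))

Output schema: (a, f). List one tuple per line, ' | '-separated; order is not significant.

Per-node cardinality:
  S → 4
  ρ[e/c](S) → 4
  γ[a; MAX(e)→f](ρ[e/c](S)) → 4
  S → 4
  γ[c; COUNT(*)→g](S) → 2
  ρ[a/c](γ[c; COUNT(*)→g](S)) → 2
  ρ[f/g](ρ[a/c](γ[c; COUNT(*)→g](S))) → 2
  π[a,f](ρ[f/g](ρ[a/c](γ[c; COUNT(*)→g](S)))) → 2
  (γ[a; MAX(e)→f](ρ[e/c](S)) ∪ π[a,f](ρ[f/g](ρ[a/c](γ[c; COUNT(*)→g](S))))) → 6

== RESULT ==
a | f
1 | 3
1 | 8
4 | 1
6 | 1
8 | 1
8 | 1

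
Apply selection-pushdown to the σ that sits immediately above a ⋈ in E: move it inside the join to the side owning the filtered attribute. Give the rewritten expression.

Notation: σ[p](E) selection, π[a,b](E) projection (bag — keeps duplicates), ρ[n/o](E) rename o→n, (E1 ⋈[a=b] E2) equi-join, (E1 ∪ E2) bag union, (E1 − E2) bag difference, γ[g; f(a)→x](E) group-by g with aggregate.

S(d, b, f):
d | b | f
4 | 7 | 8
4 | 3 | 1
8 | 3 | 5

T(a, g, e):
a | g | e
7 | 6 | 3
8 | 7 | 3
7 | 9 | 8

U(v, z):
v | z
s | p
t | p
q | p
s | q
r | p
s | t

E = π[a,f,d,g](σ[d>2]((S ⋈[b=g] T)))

σ filters on d, owned by the left side.
E' = π[a,f,d,g]((σ[d>2](S) ⋈[b=g] T))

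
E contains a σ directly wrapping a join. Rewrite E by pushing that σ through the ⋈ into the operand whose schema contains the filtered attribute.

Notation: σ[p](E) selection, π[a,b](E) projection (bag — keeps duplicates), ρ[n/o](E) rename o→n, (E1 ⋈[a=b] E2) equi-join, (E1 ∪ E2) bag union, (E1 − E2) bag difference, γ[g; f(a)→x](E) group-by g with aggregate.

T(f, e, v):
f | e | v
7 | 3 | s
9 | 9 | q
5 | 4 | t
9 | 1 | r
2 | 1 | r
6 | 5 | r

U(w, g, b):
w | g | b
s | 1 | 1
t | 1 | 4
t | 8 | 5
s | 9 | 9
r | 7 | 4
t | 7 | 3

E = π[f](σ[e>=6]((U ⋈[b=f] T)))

σ filters on e, owned by the right side.
E' = π[f]((U ⋈[b=f] σ[e>=6](T)))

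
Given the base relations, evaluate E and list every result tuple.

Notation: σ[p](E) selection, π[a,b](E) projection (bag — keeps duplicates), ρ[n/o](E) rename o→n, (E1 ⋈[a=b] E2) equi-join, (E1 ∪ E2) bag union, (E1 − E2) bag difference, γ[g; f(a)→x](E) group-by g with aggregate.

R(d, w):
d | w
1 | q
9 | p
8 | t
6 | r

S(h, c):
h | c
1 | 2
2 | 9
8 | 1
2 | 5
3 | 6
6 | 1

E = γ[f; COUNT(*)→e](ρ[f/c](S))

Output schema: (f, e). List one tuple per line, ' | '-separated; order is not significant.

Row counts bottom-up:
  S → 6
  ρ[f/c](S) → 6
  γ[f; COUNT(*)→e](ρ[f/c](S)) → 5

== RESULT ==
f | e
1 | 2
2 | 1
5 | 1
6 | 1
9 | 1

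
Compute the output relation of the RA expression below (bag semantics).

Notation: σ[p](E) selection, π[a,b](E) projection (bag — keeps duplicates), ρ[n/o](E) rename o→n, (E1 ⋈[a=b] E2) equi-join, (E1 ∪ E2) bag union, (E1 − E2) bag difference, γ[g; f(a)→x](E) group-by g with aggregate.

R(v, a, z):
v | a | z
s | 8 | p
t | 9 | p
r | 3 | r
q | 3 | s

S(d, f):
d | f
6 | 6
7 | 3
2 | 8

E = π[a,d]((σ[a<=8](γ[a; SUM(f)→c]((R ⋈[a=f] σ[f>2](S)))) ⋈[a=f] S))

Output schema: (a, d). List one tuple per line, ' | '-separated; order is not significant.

Stepwise |·|:
  R → 4
  S → 3
  σ[f>2](S) → 3
  (R ⋈[a=f] σ[f>2](S)) → 3
  γ[a; SUM(f)→c]((R ⋈[a=f] σ[f>2](S))) → 2
  σ[a<=8](γ[a; SUM(f)→c]((R ⋈[a=f] σ[f>2](S)))) → 2
  S → 3
  (σ[a<=8](γ[a; SUM(f)→c]((R ⋈[a=f] σ[f>2](S)))) ⋈[a=f] S) → 2
  π[a,d]((σ[a<=8](γ[a; SUM(f)→c]((R ⋈[a=f] σ[f>2](S)))) ⋈[a=f] S)) → 2

== RESULT ==
a | d
3 | 7
8 | 2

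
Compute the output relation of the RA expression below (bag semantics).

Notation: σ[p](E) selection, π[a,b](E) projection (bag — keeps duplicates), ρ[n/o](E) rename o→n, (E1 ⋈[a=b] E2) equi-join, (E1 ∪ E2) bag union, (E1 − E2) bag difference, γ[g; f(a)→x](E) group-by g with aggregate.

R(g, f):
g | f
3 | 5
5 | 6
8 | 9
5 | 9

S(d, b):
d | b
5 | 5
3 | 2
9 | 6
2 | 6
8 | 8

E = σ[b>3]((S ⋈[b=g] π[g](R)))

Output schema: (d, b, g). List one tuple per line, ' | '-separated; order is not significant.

Subexpression sizes:
  S → 5
  R → 4
  π[g](R) → 4
  (S ⋈[b=g] π[g](R)) → 3
  σ[b>3]((S ⋈[b=g] π[g](R))) → 3

== RESULT ==
d | b | g
5 | 5 | 5
5 | 5 | 5
8 | 8 | 8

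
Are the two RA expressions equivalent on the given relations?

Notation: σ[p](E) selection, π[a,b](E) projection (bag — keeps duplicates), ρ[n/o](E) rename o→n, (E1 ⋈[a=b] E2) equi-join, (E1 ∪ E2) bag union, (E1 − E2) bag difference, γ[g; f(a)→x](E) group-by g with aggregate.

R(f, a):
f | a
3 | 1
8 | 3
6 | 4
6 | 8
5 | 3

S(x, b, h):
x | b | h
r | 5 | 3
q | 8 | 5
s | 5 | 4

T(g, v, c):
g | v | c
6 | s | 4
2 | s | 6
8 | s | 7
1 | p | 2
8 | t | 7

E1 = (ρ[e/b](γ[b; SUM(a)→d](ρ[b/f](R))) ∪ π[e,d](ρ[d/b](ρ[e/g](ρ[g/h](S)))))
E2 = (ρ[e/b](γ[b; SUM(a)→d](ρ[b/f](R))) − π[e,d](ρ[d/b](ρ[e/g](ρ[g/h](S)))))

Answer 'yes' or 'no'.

E1 row counts bottom-up:
  R → 5
  ρ[b/f](R) → 5
  γ[b; SUM(a)→d](ρ[b/f](R)) → 4
  ρ[e/b](γ[b; SUM(a)→d](ρ[b/f](R))) → 4
  S → 3
  ρ[g/h](S) → 3
  ρ[e/g](ρ[g/h](S)) → 3
  ρ[d/b](ρ[e/g](ρ[g/h](S))) → 3
  π[e,d](ρ[d/b](ρ[e/g](ρ[g/h](S)))) → 3
  (ρ[e/b](γ[b; SUM(a)→d](ρ[b/f](R))) ∪ π[e,d](ρ[d/b](ρ[e/g](ρ[g/h](S))))) → 7
E2 row counts bottom-up:
  R → 5
  ρ[b/f](R) → 5
  γ[b; SUM(a)→d](ρ[b/f](R)) → 4
  ρ[e/b](γ[b; SUM(a)→d](ρ[b/f](R))) → 4
  S → 3
  ρ[g/h](S) → 3
  ρ[e/g](ρ[g/h](S)) → 3
  ρ[d/b](ρ[e/g](ρ[g/h](S))) → 3
  π[e,d](ρ[d/b](ρ[e/g](ρ[g/h](S)))) → 3
  (ρ[e/b](γ[b; SUM(a)→d](ρ[b/f](R))) − π[e,d](ρ[d/b](ρ[e/g](ρ[g/h](S))))) → 4

E1 result:
e | d
3 | 1
3 | 5
4 | 5
5 | 3
5 | 8
6 | 12
8 | 3
E2 result:
e | d
3 | 1
5 | 3
6 | 12
8 | 3
Witness: (5, 8) appears 1× in E1 but 0× in E2.

no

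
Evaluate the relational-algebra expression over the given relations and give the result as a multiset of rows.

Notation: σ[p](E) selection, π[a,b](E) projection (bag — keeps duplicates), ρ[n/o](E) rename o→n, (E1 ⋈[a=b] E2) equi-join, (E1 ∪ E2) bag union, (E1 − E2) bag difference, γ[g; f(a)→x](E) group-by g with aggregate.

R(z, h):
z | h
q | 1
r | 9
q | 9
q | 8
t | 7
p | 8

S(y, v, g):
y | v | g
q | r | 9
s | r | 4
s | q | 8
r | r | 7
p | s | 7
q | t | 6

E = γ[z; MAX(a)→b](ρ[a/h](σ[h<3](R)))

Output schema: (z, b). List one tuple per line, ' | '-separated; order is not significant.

Subexpression sizes:
  R → 6
  σ[h<3](R) → 1
  ρ[a/h](σ[h<3](R)) → 1
  γ[z; MAX(a)→b](ρ[a/h](σ[h<3](R))) → 1

== RESULT ==
z | b
q | 1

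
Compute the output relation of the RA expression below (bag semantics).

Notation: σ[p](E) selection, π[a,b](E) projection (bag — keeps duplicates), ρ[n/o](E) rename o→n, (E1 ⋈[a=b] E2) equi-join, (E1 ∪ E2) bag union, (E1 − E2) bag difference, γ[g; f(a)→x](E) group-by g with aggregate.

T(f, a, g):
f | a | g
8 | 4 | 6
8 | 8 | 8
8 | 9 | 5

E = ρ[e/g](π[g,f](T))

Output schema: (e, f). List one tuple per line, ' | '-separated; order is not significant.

Subexpression sizes:
  T → 3
  π[g,f](T) → 3
  ρ[e/g](π[g,f](T)) → 3

== RESULT ==
e | f
5 | 8
6 | 8
8 | 8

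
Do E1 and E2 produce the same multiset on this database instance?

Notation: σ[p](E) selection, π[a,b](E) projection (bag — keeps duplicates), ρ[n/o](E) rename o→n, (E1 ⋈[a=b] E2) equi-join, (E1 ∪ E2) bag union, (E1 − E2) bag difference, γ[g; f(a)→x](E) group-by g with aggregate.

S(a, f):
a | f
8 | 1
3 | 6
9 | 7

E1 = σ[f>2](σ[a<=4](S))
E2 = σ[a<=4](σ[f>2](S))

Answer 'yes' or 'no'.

E1 stepwise |·|:
  S → 3
  σ[a<=4](S) → 1
  σ[f>2](σ[a<=4](S)) → 1
E2 stepwise |·|:
  S → 3
  σ[f>2](S) → 2
  σ[a<=4](σ[f>2](S)) → 1

E1 and E2 produce the same multiset:
a | f
3 | 6

yes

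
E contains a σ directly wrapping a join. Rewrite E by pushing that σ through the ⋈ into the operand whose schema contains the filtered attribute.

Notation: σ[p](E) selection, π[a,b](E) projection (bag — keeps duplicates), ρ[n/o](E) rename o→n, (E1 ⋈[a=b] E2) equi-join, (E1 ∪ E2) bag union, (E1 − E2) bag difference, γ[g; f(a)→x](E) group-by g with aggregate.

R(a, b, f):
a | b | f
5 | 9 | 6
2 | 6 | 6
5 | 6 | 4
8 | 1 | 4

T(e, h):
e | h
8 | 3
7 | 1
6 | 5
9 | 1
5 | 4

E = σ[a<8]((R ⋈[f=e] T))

σ filters on a, owned by the left side.
E' = (σ[a<8](R) ⋈[f=e] T)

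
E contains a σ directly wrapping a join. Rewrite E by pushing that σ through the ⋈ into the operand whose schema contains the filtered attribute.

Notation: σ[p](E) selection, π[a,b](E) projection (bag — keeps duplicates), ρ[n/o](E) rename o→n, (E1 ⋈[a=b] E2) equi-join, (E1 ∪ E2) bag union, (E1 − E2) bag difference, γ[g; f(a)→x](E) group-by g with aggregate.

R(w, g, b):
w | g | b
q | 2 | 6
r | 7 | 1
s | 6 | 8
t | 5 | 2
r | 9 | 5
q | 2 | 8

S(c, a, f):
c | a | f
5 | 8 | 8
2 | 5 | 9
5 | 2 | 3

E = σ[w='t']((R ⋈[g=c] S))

σ filters on w, owned by the left side.
E' = (σ[w='t'](R) ⋈[g=c] S)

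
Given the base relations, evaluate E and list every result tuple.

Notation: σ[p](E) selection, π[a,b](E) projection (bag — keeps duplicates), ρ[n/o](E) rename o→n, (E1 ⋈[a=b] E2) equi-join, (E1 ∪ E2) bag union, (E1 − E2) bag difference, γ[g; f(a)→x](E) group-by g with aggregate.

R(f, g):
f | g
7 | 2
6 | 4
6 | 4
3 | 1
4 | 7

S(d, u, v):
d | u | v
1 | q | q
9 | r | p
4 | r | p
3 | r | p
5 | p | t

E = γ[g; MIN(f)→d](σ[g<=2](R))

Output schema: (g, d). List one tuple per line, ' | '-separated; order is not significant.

Stepwise |·|:
  R → 5
  σ[g<=2](R) → 2
  γ[g; MIN(f)→d](σ[g<=2](R)) → 2

== RESULT ==
g | d
1 | 3
2 | 7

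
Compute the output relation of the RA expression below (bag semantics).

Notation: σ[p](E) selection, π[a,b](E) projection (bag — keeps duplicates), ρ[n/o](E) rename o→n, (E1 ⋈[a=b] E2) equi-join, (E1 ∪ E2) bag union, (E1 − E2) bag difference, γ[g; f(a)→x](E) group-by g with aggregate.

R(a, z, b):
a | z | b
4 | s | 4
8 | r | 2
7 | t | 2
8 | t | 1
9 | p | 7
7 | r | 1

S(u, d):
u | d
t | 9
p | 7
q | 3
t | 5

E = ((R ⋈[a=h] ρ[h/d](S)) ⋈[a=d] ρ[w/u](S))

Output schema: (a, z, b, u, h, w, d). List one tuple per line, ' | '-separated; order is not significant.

Stepwise |·|:
  R → 6
  S → 4
  ρ[h/d](S) → 4
  (R ⋈[a=h] ρ[h/d](S)) → 3
  S → 4
  ρ[w/u](S) → 4
  ((R ⋈[a=h] ρ[h/d](S)) ⋈[a=d] ρ[w/u](S)) → 3

== RESULT ==
a | z | b | u | h | w | d
7 | r | 1 | p | 7 | p | 7
7 | t | 2 | p | 7 | p | 7
9 | p | 7 | t | 9 | t | 9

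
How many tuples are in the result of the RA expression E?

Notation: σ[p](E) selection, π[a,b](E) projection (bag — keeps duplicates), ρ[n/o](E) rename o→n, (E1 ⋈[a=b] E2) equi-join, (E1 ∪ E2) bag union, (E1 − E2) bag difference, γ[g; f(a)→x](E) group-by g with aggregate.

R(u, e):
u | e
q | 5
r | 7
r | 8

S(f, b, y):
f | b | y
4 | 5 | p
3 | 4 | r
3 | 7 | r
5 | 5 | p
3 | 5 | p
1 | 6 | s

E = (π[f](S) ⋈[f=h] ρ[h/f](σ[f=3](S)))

Row counts bottom-up:
  S → 6
  π[f](S) → 6
  S → 6
  σ[f=3](S) → 3
  ρ[h/f](σ[f=3](S)) → 3
  (π[f](S) ⋈[f=h] ρ[h/f](σ[f=3](S))) → 9

|E| = 9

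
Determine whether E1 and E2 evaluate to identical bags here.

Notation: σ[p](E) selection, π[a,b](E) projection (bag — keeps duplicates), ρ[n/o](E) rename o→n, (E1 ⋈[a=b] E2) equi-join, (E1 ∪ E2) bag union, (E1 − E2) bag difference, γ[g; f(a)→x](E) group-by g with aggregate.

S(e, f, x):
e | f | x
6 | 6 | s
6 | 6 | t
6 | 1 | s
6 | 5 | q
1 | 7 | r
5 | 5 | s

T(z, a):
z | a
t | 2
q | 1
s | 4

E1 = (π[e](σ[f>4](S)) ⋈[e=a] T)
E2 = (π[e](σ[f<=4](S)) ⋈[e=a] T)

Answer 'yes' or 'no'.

E1 row counts bottom-up:
  S → 6
  σ[f>4](S) → 5
  π[e](σ[f>4](S)) → 5
  T → 3
  (π[e](σ[f>4](S)) ⋈[e=a] T) → 1
E2 row counts bottom-up:
  S → 6
  σ[f<=4](S) → 1
  π[e](σ[f<=4](S)) → 1
  T → 3
  (π[e](σ[f<=4](S)) ⋈[e=a] T) → 0

E1 result:
e | z | a
1 | q | 1
E2 result:
e | z | a
(0 rows)
Witness: (1, 'q', 1) appears 1× in E1 but 0× in E2.

no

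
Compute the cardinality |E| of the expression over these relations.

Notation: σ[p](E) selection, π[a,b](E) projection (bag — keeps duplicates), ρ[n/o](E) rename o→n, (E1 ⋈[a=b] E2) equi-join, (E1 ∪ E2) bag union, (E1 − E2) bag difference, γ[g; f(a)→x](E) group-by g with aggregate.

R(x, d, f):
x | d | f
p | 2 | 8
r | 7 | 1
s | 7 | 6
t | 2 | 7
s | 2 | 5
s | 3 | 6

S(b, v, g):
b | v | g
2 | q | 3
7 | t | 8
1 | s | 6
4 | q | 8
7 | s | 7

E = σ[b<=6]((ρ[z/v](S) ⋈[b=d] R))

Stepwise |·|:
  S → 5
  ρ[z/v](S) → 5
  R → 6
  (ρ[z/v](S) ⋈[b=d] R) → 7
  σ[b<=6]((ρ[z/v](S) ⋈[b=d] R)) → 3

|E| = 3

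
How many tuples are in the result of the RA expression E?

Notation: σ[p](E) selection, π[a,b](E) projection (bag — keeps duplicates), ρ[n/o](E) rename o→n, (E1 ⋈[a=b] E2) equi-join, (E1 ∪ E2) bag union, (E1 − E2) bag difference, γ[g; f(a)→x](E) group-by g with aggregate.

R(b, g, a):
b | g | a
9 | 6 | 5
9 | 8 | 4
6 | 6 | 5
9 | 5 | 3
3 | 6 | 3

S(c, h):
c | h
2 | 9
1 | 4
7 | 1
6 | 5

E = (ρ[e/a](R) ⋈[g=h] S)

Row counts bottom-up:
  R → 5
  ρ[e/a](R) → 5
  S → 4
  (ρ[e/a](R) ⋈[g=h] S) → 1

|E| = 1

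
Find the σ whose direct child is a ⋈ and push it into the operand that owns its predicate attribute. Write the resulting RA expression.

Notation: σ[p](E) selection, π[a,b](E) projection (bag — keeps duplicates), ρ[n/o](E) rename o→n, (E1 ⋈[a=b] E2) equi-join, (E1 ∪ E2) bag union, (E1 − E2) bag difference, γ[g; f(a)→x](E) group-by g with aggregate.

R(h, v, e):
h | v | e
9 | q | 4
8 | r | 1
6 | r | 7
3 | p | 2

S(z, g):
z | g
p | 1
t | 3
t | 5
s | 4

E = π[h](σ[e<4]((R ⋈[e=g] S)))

σ filters on e, owned by the left side.
E' = π[h]((σ[e<4](R) ⋈[e=g] S))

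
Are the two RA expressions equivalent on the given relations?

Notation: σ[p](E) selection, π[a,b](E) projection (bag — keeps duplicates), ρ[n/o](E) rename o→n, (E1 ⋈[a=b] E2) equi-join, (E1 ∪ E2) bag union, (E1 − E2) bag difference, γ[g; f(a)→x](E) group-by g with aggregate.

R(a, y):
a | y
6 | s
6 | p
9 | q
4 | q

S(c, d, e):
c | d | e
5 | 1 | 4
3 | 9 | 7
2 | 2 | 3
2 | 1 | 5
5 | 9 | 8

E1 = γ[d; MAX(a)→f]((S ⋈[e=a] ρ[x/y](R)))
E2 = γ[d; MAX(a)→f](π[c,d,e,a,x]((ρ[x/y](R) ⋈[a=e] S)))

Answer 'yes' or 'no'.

E1 stepwise |·|:
  S → 5
  R → 4
  ρ[x/y](R) → 4
  (S ⋈[e=a] ρ[x/y](R)) → 1
  γ[d; MAX(a)→f]((S ⋈[e=a] ρ[x/y](R))) → 1
E2 stepwise |·|:
  R → 4
  ρ[x/y](R) → 4
  S → 5
  (ρ[x/y](R) ⋈[a=e] S) → 1
  π[c,d,e,a,x]((ρ[x/y](R) ⋈[a=e] S)) → 1
  γ[d; MAX(a)→f](π[c,d,e,a,x]((ρ[x/y](R) ⋈[a=e] S))) → 1

E1 and E2 produce the same multiset:
d | f
1 | 4

yes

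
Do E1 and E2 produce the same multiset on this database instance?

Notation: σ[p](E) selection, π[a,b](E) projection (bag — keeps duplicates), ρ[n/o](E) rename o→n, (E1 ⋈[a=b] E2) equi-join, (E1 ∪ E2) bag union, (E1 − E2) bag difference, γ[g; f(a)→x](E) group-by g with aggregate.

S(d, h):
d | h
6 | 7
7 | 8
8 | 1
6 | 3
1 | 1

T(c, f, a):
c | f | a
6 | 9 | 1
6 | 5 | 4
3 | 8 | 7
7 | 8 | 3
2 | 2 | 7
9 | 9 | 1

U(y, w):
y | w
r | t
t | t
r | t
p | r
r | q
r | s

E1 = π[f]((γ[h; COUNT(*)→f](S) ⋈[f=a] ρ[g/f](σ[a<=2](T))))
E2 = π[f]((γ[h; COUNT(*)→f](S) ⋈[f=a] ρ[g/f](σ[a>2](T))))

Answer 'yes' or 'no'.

E1 subexpression sizes:
  S → 5
  γ[h; COUNT(*)→f](S) → 4
  T → 6
  σ[a<=2](T) → 2
  ρ[g/f](σ[a<=2](T)) → 2
  (γ[h; COUNT(*)→f](S) ⋈[f=a] ρ[g/f](σ[a<=2](T))) → 6
  π[f]((γ[h; COUNT(*)→f](S) ⋈[f=a] ρ[g/f](σ[a<=2](T)))) → 6
E2 subexpression sizes:
  S → 5
  γ[h; COUNT(*)→f](S) → 4
  T → 6
  σ[a>2](T) → 4
  ρ[g/f](σ[a>2](T)) → 4
  (γ[h; COUNT(*)→f](S) ⋈[f=a] ρ[g/f](σ[a>2](T))) → 0
  π[f]((γ[h; COUNT(*)→f](S) ⋈[f=a] ρ[g/f](σ[a>2](T)))) → 0

E1 result:
f
1
1
1
1
1
1
E2 result:
f
(0 rows)
Witness: (1,) appears 6× in E1 but 0× in E2.

no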